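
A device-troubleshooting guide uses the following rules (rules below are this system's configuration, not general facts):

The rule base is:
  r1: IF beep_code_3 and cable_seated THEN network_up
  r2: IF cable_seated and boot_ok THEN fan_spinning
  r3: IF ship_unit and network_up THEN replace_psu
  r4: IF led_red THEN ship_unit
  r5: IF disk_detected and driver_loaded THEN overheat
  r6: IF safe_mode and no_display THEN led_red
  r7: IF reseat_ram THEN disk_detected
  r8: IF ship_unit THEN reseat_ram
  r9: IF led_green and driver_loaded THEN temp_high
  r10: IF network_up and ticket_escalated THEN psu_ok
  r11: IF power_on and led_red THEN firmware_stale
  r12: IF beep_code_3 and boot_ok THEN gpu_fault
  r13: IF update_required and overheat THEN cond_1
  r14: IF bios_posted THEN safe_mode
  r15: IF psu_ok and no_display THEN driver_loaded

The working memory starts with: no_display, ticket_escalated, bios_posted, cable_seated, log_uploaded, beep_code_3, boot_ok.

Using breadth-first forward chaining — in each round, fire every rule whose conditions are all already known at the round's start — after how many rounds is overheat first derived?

6

Round 1: r1 [IF beep_code_3 and cable_seated THEN network_up]; r2 [IF cable_seated and boot_ok THEN fan_spinning]; r12 [IF beep_code_3 and boot_ok THEN gpu_fault]; r14 [IF bios_posted THEN safe_mode]. New: network_up, fan_spinning, gpu_fault, safe_mode.
Round 2: r6 [IF safe_mode and no_display THEN led_red]; r10 [IF network_up and ticket_escalated THEN psu_ok]. New: led_red, psu_ok.
Round 3: r4 [IF led_red THEN ship_unit]; r15 [IF psu_ok and no_display THEN driver_loaded]. New: ship_unit, driver_loaded.
Round 4: r3 [IF ship_unit and network_up THEN replace_psu]; r8 [IF ship_unit THEN reseat_ram]. New: replace_psu, reseat_ram.
Round 5: r7 [IF reseat_ram THEN disk_detected]. New: disk_detected.
Round 6: r5 [IF disk_detected and driver_loaded THEN overheat]. New: overheat.
overheat first appears in round 6.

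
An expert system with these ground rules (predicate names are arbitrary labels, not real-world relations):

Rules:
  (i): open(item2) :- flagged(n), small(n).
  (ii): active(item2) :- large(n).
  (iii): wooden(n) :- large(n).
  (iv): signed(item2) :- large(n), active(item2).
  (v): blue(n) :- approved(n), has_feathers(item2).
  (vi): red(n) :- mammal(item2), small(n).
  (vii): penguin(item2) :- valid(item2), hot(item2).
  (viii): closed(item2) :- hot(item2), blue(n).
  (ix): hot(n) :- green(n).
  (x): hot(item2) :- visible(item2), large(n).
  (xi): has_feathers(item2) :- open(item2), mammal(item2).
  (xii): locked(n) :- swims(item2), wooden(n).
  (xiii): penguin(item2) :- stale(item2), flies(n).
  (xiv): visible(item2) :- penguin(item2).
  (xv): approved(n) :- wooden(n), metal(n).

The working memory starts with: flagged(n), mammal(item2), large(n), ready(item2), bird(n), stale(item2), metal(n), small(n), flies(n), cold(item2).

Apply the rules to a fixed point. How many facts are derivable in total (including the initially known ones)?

[1] (i) [open(item2) :- flagged(n), small(n).]; (ii) [active(item2) :- large(n).]; (iii) [wooden(n) :- large(n).]; (vi) [red(n) :- mammal(item2), small(n).]; (xiii) [penguin(item2) :- stale(item2), flies(n).]. ⇒ new: open(item2), active(item2), wooden(n), red(n), penguin(item2).
[2] (iv) [signed(item2) :- large(n), active(item2).]; (xi) [has_feathers(item2) :- open(item2), mammal(item2).]; (xiv) [visible(item2) :- penguin(item2).]; (xv) [approved(n) :- wooden(n), metal(n).]. ⇒ new: signed(item2), has_feathers(item2), visible(item2), approved(n).
[3] (v) [blue(n) :- approved(n), has_feathers(item2).]; (x) [hot(item2) :- visible(item2), large(n).]. ⇒ new: blue(n), hot(item2).
[4] (viii) [closed(item2) :- hot(item2), blue(n).]. ⇒ new: closed(item2).
Closure: {active(item2), approved(n), bird(n), blue(n), closed(item2), cold(item2), flagged(n), flies(n), has_feathers(item2), hot(item2), large(n), mammal(item2), metal(n), open(item2), penguin(item2), ready(item2), red(n), signed(item2), small(n), stale(item2), visible(item2), wooden(n)} — 22 facts.

22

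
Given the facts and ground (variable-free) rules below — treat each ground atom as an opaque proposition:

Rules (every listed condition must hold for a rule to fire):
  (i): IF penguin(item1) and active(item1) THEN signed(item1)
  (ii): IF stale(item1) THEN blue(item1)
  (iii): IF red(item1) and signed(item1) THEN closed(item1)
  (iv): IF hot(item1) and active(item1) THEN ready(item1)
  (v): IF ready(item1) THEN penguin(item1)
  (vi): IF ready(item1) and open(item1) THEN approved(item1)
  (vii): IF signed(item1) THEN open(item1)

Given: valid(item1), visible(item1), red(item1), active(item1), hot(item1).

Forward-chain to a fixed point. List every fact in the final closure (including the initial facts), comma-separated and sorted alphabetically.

[1] (iv) [IF hot(item1) and active(item1) THEN ready(item1)]. ⇒ new: ready(item1).
[2] (v) [IF ready(item1) THEN penguin(item1)]. ⇒ new: penguin(item1).
[3] (i) [IF penguin(item1) and active(item1) THEN signed(item1)]. ⇒ new: signed(item1).
[4] (iii) [IF red(item1) and signed(item1) THEN closed(item1)]; (vii) [IF signed(item1) THEN open(item1)]. ⇒ new: closed(item1), open(item1).
[5] (vi) [IF ready(item1) and open(item1) THEN approved(item1)]. ⇒ new: approved(item1).

active(item1), approved(item1), closed(item1), hot(item1), open(item1), penguin(item1), ready(item1), red(item1), signed(item1), valid(item1), visible(item1)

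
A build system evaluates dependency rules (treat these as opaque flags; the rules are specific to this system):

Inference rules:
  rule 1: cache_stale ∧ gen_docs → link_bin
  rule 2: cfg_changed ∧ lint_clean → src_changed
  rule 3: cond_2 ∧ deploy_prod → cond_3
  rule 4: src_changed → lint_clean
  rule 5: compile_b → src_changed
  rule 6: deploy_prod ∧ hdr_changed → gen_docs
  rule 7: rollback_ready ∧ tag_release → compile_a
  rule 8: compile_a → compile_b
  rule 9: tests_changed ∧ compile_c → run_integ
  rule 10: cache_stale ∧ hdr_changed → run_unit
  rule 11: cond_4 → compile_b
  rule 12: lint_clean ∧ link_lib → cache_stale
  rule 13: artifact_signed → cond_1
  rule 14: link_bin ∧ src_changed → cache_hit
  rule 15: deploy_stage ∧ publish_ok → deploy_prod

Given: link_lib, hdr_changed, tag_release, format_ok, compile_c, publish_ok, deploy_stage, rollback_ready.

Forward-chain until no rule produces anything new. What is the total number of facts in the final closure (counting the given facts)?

18

Round 1 — rule 7, rule 15, derive compile_a, deploy_prod.
Round 2 — rule 6, rule 8, derive gen_docs, compile_b.
Round 3 — rule 5, derive src_changed.
Round 4 — rule 4, derive lint_clean.
Round 5 — rule 12, derive cache_stale.
Round 6 — rule 1, rule 10, derive link_bin, run_unit.
Round 7 — rule 14, derive cache_hit.
Closure: {cache_hit, cache_stale, compile_a, compile_b, compile_c, deploy_prod, deploy_stage, format_ok, gen_docs, hdr_changed, link_bin, link_lib, lint_clean, publish_ok, rollback_ready, run_unit, src_changed, tag_release} — 18 facts.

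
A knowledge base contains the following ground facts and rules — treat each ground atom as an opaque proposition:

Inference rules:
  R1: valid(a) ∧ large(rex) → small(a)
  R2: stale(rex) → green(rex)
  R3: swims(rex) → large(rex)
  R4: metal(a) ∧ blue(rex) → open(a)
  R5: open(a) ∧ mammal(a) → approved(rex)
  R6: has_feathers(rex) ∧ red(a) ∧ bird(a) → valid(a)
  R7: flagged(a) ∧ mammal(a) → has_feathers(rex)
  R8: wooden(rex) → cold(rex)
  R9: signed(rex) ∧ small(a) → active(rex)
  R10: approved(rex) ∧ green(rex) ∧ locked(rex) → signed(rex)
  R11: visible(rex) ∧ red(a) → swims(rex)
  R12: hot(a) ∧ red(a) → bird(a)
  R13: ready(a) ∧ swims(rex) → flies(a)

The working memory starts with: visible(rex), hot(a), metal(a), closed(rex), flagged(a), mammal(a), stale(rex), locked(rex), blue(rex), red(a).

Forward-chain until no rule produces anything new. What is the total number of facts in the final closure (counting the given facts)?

Round 1: R2 [stale(rex) → green(rex)]; R4 [metal(a) ∧ blue(rex) → open(a)]; R7 [flagged(a) ∧ mammal(a) → has_feathers(rex)]; R11 [visible(rex) ∧ red(a) → swims(rex)]; R12 [hot(a) ∧ red(a) → bird(a)]. Adds green(rex), open(a), has_feathers(rex), swims(rex), bird(a).
Round 2: R3 [swims(rex) → large(rex)]; R5 [open(a) ∧ mammal(a) → approved(rex)]; R6 [has_feathers(rex) ∧ red(a) ∧ bird(a) → valid(a)]. Adds large(rex), approved(rex), valid(a).
Round 3: R1 [valid(a) ∧ large(rex) → small(a)]; R10 [approved(rex) ∧ green(rex) ∧ locked(rex) → signed(rex)]. Adds small(a), signed(rex).
Round 4: R9 [signed(rex) ∧ small(a) → active(rex)]. Adds active(rex).
Closure: {active(rex), approved(rex), bird(a), blue(rex), closed(rex), flagged(a), green(rex), has_feathers(rex), hot(a), large(rex), locked(rex), mammal(a), metal(a), open(a), red(a), signed(rex), small(a), stale(rex), swims(rex), valid(a), visible(rex)} — 21 facts.

21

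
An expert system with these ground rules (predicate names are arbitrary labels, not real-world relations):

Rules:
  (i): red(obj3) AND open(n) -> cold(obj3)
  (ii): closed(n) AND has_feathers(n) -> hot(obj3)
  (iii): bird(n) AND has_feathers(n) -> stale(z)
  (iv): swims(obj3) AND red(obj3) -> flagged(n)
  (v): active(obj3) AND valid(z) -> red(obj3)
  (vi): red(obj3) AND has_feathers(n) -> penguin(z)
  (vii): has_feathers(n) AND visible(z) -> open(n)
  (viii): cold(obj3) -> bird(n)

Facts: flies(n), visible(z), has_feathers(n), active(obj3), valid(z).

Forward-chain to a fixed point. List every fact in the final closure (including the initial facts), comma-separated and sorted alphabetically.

active(obj3), bird(n), cold(obj3), flies(n), has_feathers(n), open(n), penguin(z), red(obj3), stale(z), valid(z), visible(z)

[1] (v) [active(obj3) AND valid(z) -> red(obj3)]; (vii) [has_feathers(n) AND visible(z) -> open(n)]. ⇒ new: red(obj3), open(n).
[2] (i) [red(obj3) AND open(n) -> cold(obj3)]; (vi) [red(obj3) AND has_feathers(n) -> penguin(z)]. ⇒ new: cold(obj3), penguin(z).
[3] (viii) [cold(obj3) -> bird(n)]. ⇒ new: bird(n).
[4] (iii) [bird(n) AND has_feathers(n) -> stale(z)]. ⇒ new: stale(z).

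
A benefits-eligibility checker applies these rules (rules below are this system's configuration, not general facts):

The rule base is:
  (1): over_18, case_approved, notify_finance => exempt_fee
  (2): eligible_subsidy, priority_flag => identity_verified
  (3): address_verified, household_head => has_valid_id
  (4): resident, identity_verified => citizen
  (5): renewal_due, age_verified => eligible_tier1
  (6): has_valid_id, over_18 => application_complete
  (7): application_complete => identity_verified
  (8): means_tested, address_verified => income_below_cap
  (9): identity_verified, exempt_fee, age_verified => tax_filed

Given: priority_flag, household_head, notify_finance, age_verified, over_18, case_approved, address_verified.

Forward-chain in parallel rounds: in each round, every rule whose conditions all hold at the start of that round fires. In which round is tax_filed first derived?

Round 1 — (1), (3), derive exempt_fee, has_valid_id.
Round 2 — (6), derive application_complete.
Round 3 — (7), derive identity_verified.
Round 4 — (9), derive tax_filed.
tax_filed first appears in round 4.

4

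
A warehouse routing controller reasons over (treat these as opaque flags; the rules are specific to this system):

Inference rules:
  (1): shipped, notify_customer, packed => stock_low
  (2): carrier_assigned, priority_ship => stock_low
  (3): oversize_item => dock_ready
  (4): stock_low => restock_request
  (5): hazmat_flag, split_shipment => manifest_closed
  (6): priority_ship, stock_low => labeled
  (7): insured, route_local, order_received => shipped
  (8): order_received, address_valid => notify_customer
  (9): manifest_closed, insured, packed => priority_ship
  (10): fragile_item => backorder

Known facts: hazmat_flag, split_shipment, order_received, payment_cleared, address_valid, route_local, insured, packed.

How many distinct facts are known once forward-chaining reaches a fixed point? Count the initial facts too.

Round 1 — (5), (7), (8), derive manifest_closed, shipped, notify_customer.
Round 2 — (1), (9), derive stock_low, priority_ship.
Round 3 — (4), (6), derive restock_request, labeled.
Closure: {address_valid, hazmat_flag, insured, labeled, manifest_closed, notify_customer, order_received, packed, payment_cleared, priority_ship, restock_request, route_local, shipped, split_shipment, stock_low} — 15 facts.

15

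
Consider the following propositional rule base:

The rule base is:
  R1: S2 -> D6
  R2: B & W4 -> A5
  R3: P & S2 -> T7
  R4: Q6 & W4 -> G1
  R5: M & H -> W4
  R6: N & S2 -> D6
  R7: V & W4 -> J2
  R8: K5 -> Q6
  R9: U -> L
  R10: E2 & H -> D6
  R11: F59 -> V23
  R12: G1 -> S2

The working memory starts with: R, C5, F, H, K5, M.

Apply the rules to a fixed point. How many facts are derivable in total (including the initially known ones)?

11

Round 1 — R5, R8, derive W4, Q6.
Round 2 — R4, derive G1.
Round 3 — R12, derive S2.
Round 4 — R1, derive D6.
Closure: {C5, D6, F, G1, H, K5, M, Q6, R, S2, W4} — 11 facts.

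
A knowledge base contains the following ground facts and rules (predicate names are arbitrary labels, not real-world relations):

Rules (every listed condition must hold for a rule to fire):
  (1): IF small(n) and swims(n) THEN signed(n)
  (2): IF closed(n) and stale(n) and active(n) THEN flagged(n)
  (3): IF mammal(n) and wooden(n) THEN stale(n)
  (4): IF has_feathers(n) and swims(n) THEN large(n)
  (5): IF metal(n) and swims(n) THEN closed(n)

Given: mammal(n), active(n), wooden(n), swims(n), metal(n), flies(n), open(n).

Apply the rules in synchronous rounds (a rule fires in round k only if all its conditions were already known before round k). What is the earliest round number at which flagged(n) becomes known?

Round 1: (3) [IF mammal(n) and wooden(n) THEN stale(n)]; (5) [IF metal(n) and swims(n) THEN closed(n)]. Adds stale(n), closed(n).
Round 2: (2) [IF closed(n) and stale(n) and active(n) THEN flagged(n)]. Adds flagged(n).
flagged(n) first appears in round 2.

2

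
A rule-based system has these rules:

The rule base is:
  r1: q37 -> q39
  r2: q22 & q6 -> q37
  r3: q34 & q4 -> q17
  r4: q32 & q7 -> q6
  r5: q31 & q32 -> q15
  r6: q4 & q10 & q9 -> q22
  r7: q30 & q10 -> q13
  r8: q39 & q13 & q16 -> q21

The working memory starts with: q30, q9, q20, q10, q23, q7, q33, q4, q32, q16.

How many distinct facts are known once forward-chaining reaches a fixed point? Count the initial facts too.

16

Round 1: r4 [q32 & q7 -> q6]; r6 [q4 & q10 & q9 -> q22]; r7 [q30 & q10 -> q13]. New: q6, q22, q13.
Round 2: r2 [q22 & q6 -> q37]. New: q37.
Round 3: r1 [q37 -> q39]. New: q39.
Round 4: r8 [q39 & q13 & q16 -> q21]. New: q21.
Closure: {q10, q13, q16, q20, q21, q22, q23, q30, q32, q33, q37, q39, q4, q6, q7, q9} — 16 facts.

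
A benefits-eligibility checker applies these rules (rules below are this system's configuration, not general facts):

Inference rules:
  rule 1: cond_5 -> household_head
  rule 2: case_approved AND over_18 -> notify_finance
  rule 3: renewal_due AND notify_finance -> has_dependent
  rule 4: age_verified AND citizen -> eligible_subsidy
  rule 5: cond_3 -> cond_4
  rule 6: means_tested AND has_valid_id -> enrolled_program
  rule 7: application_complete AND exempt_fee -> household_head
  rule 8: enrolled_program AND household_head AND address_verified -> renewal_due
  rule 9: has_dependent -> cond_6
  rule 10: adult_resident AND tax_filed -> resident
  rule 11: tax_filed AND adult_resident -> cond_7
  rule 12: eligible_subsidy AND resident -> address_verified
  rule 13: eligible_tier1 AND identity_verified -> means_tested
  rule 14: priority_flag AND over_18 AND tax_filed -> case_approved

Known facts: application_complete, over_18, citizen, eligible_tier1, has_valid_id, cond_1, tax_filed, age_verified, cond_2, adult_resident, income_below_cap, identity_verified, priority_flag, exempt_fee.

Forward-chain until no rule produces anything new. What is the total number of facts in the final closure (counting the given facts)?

Round 1 fires rule 4, rule 7, rule 10, rule 11, rule 13, rule 14, giving eligible_subsidy, household_head, resident, cond_7, means_tested, case_approved.
Round 2 fires rule 2, rule 6, rule 12, giving notify_finance, enrolled_program, address_verified.
Round 3 fires rule 8, giving renewal_due.
Round 4 fires rule 3, giving has_dependent.
Round 5 fires rule 9, giving cond_6.
Closure: {address_verified, adult_resident, age_verified, application_complete, case_approved, citizen, cond_1, cond_2, cond_6, cond_7, eligible_subsidy, eligible_tier1, enrolled_program, exempt_fee, has_dependent, has_valid_id, household_head, identity_verified, income_below_cap, means_tested, notify_finance, over_18, priority_flag, renewal_due, resident, tax_filed} — 26 facts.

26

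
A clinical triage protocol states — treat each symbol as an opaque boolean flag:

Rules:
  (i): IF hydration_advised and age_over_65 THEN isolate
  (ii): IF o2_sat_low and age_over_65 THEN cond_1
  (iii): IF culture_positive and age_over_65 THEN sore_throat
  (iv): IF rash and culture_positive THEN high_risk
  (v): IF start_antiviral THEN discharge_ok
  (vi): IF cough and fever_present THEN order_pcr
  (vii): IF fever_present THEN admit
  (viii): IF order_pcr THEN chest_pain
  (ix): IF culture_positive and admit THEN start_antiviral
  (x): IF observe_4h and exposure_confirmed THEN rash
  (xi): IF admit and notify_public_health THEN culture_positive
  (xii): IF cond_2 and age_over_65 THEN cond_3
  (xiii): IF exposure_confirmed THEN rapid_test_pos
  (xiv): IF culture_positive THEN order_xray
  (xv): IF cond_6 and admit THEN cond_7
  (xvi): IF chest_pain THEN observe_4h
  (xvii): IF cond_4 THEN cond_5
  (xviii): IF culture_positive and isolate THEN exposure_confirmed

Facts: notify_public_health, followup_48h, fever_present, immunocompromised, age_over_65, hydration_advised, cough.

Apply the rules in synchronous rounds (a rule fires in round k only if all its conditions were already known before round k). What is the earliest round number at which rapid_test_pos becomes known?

Round 1: (i) [IF hydration_advised and age_over_65 THEN isolate]; (vi) [IF cough and fever_present THEN order_pcr]; (vii) [IF fever_present THEN admit]. Adds isolate, order_pcr, admit.
Round 2: (viii) [IF order_pcr THEN chest_pain]; (xi) [IF admit and notify_public_health THEN culture_positive]. Adds chest_pain, culture_positive.
Round 3: (iii) [IF culture_positive and age_over_65 THEN sore_throat]; (ix) [IF culture_positive and admit THEN start_antiviral]; (xiv) [IF culture_positive THEN order_xray]; (xvi) [IF chest_pain THEN observe_4h]; (xviii) [IF culture_positive and isolate THEN exposure_confirmed]. Adds sore_throat, start_antiviral, order_xray, observe_4h, exposure_confirmed.
Round 4: (v) [IF start_antiviral THEN discharge_ok]; (x) [IF observe_4h and exposure_confirmed THEN rash]; (xiii) [IF exposure_confirmed THEN rapid_test_pos]. Adds discharge_ok, rash, rapid_test_pos.
rapid_test_pos first appears in round 4.

4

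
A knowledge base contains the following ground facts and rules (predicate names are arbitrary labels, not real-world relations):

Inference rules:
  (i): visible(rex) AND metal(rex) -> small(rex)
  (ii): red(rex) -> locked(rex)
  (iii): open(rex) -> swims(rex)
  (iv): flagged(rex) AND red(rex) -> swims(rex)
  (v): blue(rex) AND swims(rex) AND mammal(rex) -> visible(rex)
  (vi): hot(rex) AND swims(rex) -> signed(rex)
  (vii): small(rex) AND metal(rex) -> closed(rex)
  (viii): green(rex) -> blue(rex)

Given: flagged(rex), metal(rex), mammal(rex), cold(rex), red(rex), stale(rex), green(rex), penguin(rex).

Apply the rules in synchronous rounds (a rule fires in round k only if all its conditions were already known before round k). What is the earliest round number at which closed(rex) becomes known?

4

Round 1 fires (ii), (iv), (viii), giving locked(rex), swims(rex), blue(rex).
Round 2 fires (v), giving visible(rex).
Round 3 fires (i), giving small(rex).
Round 4 fires (vii), giving closed(rex).
closed(rex) first appears in round 4.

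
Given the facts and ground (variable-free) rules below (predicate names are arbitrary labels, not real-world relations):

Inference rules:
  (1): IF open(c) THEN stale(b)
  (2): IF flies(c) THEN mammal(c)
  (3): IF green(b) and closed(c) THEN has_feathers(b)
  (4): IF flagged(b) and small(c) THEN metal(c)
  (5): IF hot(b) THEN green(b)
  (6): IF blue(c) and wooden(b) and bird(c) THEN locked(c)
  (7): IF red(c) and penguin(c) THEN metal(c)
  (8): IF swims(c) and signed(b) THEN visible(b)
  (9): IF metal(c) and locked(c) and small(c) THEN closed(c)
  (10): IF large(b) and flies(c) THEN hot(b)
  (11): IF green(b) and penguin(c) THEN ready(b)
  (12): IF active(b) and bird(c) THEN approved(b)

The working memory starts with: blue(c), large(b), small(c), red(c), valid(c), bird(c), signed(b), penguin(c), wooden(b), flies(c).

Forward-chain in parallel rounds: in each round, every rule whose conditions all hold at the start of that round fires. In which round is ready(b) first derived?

[1] (2) [IF flies(c) THEN mammal(c)]; (6) [IF blue(c) and wooden(b) and bird(c) THEN locked(c)]; (7) [IF red(c) and penguin(c) THEN metal(c)]; (10) [IF large(b) and flies(c) THEN hot(b)]. ⇒ new: mammal(c), locked(c), metal(c), hot(b).
[2] (5) [IF hot(b) THEN green(b)]; (9) [IF metal(c) and locked(c) and small(c) THEN closed(c)]. ⇒ new: green(b), closed(c).
[3] (3) [IF green(b) and closed(c) THEN has_feathers(b)]; (11) [IF green(b) and penguin(c) THEN ready(b)]. ⇒ new: has_feathers(b), ready(b).
ready(b) first appears in round 3.

3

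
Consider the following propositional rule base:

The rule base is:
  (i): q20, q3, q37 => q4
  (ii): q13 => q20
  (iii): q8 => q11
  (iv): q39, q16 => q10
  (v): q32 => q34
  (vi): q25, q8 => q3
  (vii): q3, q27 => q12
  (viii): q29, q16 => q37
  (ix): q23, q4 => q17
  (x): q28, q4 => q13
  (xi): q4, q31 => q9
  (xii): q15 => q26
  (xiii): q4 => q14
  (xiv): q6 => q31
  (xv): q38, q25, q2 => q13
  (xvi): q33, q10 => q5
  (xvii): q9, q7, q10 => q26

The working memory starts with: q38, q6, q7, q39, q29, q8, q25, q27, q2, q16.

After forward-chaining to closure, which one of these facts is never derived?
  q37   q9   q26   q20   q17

Round 1 — (iii), (iv), (vi), (viii), (xiv), (xv), derive q11, q10, q3, q37, q31, q13.
Round 2 — (ii), (vii), derive q20, q12.
Round 3 — (i), derive q4.
Round 4 — (xi), (xiii), derive q9, q14.
Round 5 — (xvii), derive q26.
Derived: q26 (round 5), q37 (round 1), q9 (round 4), q20 (round 2). q17 never appears in any round.

q17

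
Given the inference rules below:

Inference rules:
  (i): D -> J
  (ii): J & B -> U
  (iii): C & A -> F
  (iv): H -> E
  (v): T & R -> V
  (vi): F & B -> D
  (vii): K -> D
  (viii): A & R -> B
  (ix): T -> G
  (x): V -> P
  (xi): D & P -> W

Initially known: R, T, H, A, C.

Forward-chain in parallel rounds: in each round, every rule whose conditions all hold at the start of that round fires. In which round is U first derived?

Round 1: (iii) [C & A -> F]; (iv) [H -> E]; (v) [T & R -> V]; (viii) [A & R -> B]; (ix) [T -> G]. New: F, E, V, B, G.
Round 2: (vi) [F & B -> D]; (x) [V -> P]. New: D, P.
Round 3: (i) [D -> J]; (xi) [D & P -> W]. New: J, W.
Round 4: (ii) [J & B -> U]. New: U.
U first appears in round 4.

4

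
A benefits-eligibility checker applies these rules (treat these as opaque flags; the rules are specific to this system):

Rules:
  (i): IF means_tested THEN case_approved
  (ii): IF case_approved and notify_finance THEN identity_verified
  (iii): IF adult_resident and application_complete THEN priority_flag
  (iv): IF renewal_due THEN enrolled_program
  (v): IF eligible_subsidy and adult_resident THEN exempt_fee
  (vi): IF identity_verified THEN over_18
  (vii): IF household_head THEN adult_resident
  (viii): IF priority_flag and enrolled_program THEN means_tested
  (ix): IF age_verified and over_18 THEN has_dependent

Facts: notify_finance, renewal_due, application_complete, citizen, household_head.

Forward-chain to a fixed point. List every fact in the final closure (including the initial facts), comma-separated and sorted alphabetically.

Round 1: (iv) [IF renewal_due THEN enrolled_program]; (vii) [IF household_head THEN adult_resident]. New: enrolled_program, adult_resident.
Round 2: (iii) [IF adult_resident and application_complete THEN priority_flag]. New: priority_flag.
Round 3: (viii) [IF priority_flag and enrolled_program THEN means_tested]. New: means_tested.
Round 4: (i) [IF means_tested THEN case_approved]. New: case_approved.
Round 5: (ii) [IF case_approved and notify_finance THEN identity_verified]. New: identity_verified.
Round 6: (vi) [IF identity_verified THEN over_18]. New: over_18.

adult_resident, application_complete, case_approved, citizen, enrolled_program, household_head, identity_verified, means_tested, notify_finance, over_18, priority_flag, renewal_due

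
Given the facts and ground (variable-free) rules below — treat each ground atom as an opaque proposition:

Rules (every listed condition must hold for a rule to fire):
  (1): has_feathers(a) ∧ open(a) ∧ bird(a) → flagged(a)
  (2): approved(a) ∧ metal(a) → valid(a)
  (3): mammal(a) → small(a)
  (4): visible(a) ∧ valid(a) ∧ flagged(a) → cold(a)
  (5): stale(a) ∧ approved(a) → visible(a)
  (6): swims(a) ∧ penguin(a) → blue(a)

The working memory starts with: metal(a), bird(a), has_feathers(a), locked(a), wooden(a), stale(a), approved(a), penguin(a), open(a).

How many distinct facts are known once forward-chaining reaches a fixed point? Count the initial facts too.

Round 1: (1) [has_feathers(a) ∧ open(a) ∧ bird(a) → flagged(a)]; (2) [approved(a) ∧ metal(a) → valid(a)]; (5) [stale(a) ∧ approved(a) → visible(a)]. New: flagged(a), valid(a), visible(a).
Round 2: (4) [visible(a) ∧ valid(a) ∧ flagged(a) → cold(a)]. New: cold(a).
Closure: {approved(a), bird(a), cold(a), flagged(a), has_feathers(a), locked(a), metal(a), open(a), penguin(a), stale(a), valid(a), visible(a), wooden(a)} — 13 facts.

13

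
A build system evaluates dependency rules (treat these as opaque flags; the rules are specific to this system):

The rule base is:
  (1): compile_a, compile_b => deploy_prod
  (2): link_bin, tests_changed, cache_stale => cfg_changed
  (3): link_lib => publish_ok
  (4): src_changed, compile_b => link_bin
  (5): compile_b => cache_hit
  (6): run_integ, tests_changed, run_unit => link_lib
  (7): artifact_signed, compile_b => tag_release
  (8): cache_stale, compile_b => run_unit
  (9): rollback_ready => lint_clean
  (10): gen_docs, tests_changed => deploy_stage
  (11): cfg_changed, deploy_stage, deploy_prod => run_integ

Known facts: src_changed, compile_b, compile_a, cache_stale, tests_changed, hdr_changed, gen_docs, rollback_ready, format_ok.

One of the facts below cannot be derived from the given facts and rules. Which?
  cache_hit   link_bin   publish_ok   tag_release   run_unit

Round 1 fires (1), (4), (5), (8), (9), (10), giving deploy_prod, link_bin, cache_hit, run_unit, lint_clean, deploy_stage.
Round 2 fires (2), giving cfg_changed.
Round 3 fires (11), giving run_integ.
Round 4 fires (6), giving link_lib.
Round 5 fires (3), giving publish_ok.
Derived: publish_ok (round 5), run_unit (round 1), cache_hit (round 1), link_bin (round 1). tag_release never appears in any round.

tag_release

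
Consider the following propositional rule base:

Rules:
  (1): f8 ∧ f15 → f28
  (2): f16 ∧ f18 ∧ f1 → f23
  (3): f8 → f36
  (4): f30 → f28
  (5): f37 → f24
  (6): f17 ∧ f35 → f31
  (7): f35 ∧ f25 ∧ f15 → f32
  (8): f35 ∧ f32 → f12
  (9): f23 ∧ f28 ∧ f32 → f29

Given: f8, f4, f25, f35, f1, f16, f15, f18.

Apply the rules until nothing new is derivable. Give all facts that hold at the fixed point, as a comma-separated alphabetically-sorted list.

Round 1: (1) [f8 ∧ f15 → f28]; (2) [f16 ∧ f18 ∧ f1 → f23]; (3) [f8 → f36]; (7) [f35 ∧ f25 ∧ f15 → f32]. Adds f28, f23, f36, f32.
Round 2: (8) [f35 ∧ f32 → f12]; (9) [f23 ∧ f28 ∧ f32 → f29]. Adds f12, f29.

f1, f12, f15, f16, f18, f23, f25, f28, f29, f32, f35, f36, f4, f8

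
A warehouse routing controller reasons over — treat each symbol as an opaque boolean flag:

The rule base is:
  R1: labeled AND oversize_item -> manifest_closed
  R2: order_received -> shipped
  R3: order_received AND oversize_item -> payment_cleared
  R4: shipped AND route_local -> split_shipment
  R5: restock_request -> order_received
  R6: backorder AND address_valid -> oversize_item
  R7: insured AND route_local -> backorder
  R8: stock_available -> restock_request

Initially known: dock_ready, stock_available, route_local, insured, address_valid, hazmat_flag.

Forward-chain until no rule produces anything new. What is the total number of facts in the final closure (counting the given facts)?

13

Round 1: R7 [insured AND route_local -> backorder]; R8 [stock_available -> restock_request]. New: backorder, restock_request.
Round 2: R5 [restock_request -> order_received]; R6 [backorder AND address_valid -> oversize_item]. New: order_received, oversize_item.
Round 3: R2 [order_received -> shipped]; R3 [order_received AND oversize_item -> payment_cleared]. New: shipped, payment_cleared.
Round 4: R4 [shipped AND route_local -> split_shipment]. New: split_shipment.
Closure: {address_valid, backorder, dock_ready, hazmat_flag, insured, order_received, oversize_item, payment_cleared, restock_request, route_local, shipped, split_shipment, stock_available} — 13 facts.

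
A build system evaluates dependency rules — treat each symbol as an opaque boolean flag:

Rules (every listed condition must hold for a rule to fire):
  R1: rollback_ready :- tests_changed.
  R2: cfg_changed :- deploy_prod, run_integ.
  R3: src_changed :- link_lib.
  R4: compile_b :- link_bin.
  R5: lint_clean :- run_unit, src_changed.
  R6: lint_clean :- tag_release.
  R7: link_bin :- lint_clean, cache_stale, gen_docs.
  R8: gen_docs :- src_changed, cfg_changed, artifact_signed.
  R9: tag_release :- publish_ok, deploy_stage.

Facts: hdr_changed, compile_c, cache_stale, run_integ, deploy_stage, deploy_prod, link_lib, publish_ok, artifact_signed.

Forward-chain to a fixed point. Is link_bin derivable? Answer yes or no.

yes

Round 1: R2 [cfg_changed :- deploy_prod, run_integ.]; R3 [src_changed :- link_lib.]; R9 [tag_release :- publish_ok, deploy_stage.]. Adds cfg_changed, src_changed, tag_release.
Round 2: R6 [lint_clean :- tag_release.]; R8 [gen_docs :- src_changed, cfg_changed, artifact_signed.]. Adds lint_clean, gen_docs.
Round 3: R7 [link_bin :- lint_clean, cache_stale, gen_docs.]. Adds link_bin.
Round 4: R4 [compile_b :- link_bin.]. Adds compile_b.
link_bin appears in round 3, so it is derivable.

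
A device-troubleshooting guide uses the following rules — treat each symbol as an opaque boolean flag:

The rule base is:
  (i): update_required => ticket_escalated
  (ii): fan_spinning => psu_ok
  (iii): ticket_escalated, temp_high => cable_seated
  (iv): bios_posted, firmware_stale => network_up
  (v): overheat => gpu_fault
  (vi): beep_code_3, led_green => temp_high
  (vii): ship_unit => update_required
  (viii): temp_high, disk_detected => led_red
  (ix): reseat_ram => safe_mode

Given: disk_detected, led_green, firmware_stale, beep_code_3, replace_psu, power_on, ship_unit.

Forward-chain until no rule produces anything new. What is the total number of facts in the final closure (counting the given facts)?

12

Round 1 — (vi), (vii), derive temp_high, update_required.
Round 2 — (i), (viii), derive ticket_escalated, led_red.
Round 3 — (iii), derive cable_seated.
Closure: {beep_code_3, cable_seated, disk_detected, firmware_stale, led_green, led_red, power_on, replace_psu, ship_unit, temp_high, ticket_escalated, update_required} — 12 facts.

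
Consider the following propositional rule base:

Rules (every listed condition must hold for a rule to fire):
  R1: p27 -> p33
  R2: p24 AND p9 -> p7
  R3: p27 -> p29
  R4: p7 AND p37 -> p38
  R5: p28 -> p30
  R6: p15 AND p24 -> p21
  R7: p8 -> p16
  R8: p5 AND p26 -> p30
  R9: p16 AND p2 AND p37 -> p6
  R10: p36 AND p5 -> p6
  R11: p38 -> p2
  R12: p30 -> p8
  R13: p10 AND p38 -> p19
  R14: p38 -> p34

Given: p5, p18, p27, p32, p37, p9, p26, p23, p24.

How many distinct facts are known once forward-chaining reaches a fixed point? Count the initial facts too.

19

[1] R1 [p27 -> p33]; R2 [p24 AND p9 -> p7]; R3 [p27 -> p29]; R8 [p5 AND p26 -> p30]. ⇒ new: p33, p7, p29, p30.
[2] R4 [p7 AND p37 -> p38]; R12 [p30 -> p8]. ⇒ new: p38, p8.
[3] R7 [p8 -> p16]; R11 [p38 -> p2]; R14 [p38 -> p34]. ⇒ new: p16, p2, p34.
[4] R9 [p16 AND p2 AND p37 -> p6]. ⇒ new: p6.
Closure: {p16, p18, p2, p23, p24, p26, p27, p29, p30, p32, p33, p34, p37, p38, p5, p6, p7, p8, p9} — 19 facts.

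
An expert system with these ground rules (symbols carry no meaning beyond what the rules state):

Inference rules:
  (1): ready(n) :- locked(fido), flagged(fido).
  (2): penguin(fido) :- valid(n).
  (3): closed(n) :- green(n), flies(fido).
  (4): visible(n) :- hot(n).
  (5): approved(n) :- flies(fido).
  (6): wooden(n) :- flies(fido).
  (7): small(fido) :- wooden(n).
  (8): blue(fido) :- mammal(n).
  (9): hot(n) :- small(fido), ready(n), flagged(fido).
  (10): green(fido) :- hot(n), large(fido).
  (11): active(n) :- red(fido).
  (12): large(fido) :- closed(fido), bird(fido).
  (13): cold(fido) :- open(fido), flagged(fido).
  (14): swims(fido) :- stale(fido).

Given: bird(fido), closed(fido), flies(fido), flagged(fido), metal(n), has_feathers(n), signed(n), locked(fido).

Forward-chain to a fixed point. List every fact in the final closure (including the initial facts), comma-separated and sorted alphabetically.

approved(n), bird(fido), closed(fido), flagged(fido), flies(fido), green(fido), has_feathers(n), hot(n), large(fido), locked(fido), metal(n), ready(n), signed(n), small(fido), visible(n), wooden(n)

Round 1 — (1), (5), (6), (12), derive ready(n), approved(n), wooden(n), large(fido).
Round 2 — (7), derive small(fido).
Round 3 — (9), derive hot(n).
Round 4 — (4), (10), derive visible(n), green(fido).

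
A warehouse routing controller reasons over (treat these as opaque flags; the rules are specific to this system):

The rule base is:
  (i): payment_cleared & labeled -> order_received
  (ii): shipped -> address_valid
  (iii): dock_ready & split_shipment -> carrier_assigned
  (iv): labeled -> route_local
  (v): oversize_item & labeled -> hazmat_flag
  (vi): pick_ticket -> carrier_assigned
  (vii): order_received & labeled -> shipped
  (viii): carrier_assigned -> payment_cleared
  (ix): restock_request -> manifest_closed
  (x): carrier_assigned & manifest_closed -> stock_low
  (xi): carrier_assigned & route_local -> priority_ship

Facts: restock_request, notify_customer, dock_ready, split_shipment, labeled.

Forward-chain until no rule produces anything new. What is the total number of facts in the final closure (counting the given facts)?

Round 1: (iii) [dock_ready & split_shipment -> carrier_assigned]; (iv) [labeled -> route_local]; (ix) [restock_request -> manifest_closed]. New: carrier_assigned, route_local, manifest_closed.
Round 2: (viii) [carrier_assigned -> payment_cleared]; (x) [carrier_assigned & manifest_closed -> stock_low]; (xi) [carrier_assigned & route_local -> priority_ship]. New: payment_cleared, stock_low, priority_ship.
Round 3: (i) [payment_cleared & labeled -> order_received]. New: order_received.
Round 4: (vii) [order_received & labeled -> shipped]. New: shipped.
Round 5: (ii) [shipped -> address_valid]. New: address_valid.
Closure: {address_valid, carrier_assigned, dock_ready, labeled, manifest_closed, notify_customer, order_received, payment_cleared, priority_ship, restock_request, route_local, shipped, split_shipment, stock_low} — 14 facts.

14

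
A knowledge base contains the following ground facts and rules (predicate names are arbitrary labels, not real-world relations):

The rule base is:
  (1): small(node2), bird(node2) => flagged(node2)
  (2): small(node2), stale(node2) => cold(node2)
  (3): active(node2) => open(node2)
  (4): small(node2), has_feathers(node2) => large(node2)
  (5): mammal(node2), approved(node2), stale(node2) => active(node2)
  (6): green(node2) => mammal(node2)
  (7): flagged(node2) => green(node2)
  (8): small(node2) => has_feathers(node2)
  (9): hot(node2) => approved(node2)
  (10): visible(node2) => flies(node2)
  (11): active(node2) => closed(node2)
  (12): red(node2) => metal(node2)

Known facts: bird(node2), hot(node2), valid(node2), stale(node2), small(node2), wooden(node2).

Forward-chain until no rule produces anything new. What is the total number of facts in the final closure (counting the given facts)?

Round 1 fires (1), (2), (8), (9), giving flagged(node2), cold(node2), has_feathers(node2), approved(node2).
Round 2 fires (4), (7), giving large(node2), green(node2).
Round 3 fires (6), giving mammal(node2).
Round 4 fires (5), giving active(node2).
Round 5 fires (3), (11), giving open(node2), closed(node2).
Closure: {active(node2), approved(node2), bird(node2), closed(node2), cold(node2), flagged(node2), green(node2), has_feathers(node2), hot(node2), large(node2), mammal(node2), open(node2), small(node2), stale(node2), valid(node2), wooden(node2)} — 16 facts.

16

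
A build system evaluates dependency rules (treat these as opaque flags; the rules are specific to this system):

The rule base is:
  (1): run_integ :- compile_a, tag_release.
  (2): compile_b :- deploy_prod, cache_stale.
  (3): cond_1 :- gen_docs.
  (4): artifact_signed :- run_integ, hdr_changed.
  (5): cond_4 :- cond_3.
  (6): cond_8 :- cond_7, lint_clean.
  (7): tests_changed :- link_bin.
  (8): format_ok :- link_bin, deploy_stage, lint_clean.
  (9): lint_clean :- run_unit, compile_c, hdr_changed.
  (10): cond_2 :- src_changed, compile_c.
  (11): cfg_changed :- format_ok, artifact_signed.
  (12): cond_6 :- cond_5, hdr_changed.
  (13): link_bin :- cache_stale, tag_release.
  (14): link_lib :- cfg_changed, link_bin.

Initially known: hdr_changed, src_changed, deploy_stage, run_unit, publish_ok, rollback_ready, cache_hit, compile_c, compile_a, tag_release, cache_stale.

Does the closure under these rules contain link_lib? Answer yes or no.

Round 1: (1) [run_integ :- compile_a, tag_release.]; (9) [lint_clean :- run_unit, compile_c, hdr_changed.]; (10) [cond_2 :- src_changed, compile_c.]; (13) [link_bin :- cache_stale, tag_release.]. Adds run_integ, lint_clean, cond_2, link_bin.
Round 2: (4) [artifact_signed :- run_integ, hdr_changed.]; (7) [tests_changed :- link_bin.]; (8) [format_ok :- link_bin, deploy_stage, lint_clean.]. Adds artifact_signed, tests_changed, format_ok.
Round 3: (11) [cfg_changed :- format_ok, artifact_signed.]. Adds cfg_changed.
Round 4: (14) [link_lib :- cfg_changed, link_bin.]. Adds link_lib.
link_lib appears in round 4, so it is derivable.

yes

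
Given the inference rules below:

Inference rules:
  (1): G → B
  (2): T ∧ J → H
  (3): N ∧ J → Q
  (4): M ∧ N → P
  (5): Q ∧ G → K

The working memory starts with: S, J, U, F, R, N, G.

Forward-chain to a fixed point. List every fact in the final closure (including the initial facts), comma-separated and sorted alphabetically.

Round 1 fires (1), (3), giving B, Q.
Round 2 fires (5), giving K.

B, F, G, J, K, N, Q, R, S, U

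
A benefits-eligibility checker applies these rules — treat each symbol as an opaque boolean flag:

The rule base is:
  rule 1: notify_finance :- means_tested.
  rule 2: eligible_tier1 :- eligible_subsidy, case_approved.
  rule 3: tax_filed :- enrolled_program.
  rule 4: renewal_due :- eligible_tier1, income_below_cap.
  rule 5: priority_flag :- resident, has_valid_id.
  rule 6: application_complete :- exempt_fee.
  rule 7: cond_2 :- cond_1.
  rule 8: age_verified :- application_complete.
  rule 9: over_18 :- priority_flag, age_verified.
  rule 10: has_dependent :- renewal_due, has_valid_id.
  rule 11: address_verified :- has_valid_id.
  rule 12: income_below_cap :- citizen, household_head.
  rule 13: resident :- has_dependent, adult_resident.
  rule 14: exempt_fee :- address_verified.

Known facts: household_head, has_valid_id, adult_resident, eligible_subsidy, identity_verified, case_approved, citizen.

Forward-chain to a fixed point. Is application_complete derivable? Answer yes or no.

Round 1 — rule 2, rule 11, rule 12, derive eligible_tier1, address_verified, income_below_cap.
Round 2 — rule 4, rule 14, derive renewal_due, exempt_fee.
Round 3 — rule 6, rule 10, derive application_complete, has_dependent.
Round 4 — rule 8, rule 13, derive age_verified, resident.
Round 5 — rule 5, derive priority_flag.
Round 6 — rule 9, derive over_18.
application_complete appears in round 3, so it is derivable.

yes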